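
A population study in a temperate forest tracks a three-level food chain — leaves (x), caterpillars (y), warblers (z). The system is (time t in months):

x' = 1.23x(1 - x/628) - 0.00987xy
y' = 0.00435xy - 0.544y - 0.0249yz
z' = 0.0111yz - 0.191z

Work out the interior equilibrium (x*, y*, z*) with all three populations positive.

From dz/dt = 0: 0.0111y* = 0.191, so y* = 17.2.
From dx/dt = 0: 1.23(1 - x*/628) = 0.00987·17.2, giving x* = 628·(1 - 0.138) = 541.
From dy/dt = 0: 0.00435·541 - 0.544 = 0.0249z*, so z* = 1.81/0.0249 = 72.7.

x* ≈ 541, y* ≈ 17.2, z* ≈ 72.7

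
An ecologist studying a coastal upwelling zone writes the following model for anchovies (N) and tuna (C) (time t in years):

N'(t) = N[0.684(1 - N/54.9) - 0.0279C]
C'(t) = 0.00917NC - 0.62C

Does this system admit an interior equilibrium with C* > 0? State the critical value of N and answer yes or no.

The predator equation gives dC/dt > 0 only when N > 0.62/0.00917 = 67.6.
Without the predator, N → K = 54.9. Since 54.9 < 67.6, the predator cannot invade.

Threshold N = 67.6; K < 67.6, so no, the predator goes extinct.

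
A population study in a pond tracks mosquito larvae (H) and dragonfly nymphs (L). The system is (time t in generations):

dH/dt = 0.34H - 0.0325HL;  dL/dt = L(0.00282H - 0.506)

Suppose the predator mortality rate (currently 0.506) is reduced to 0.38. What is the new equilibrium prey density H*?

At the interior fixed point, setting dL/dt = 0 with L > 0 fixes H* = (predator death rate)/(HL coefficient) — independent of the other coefficients.
With the change, H* = 0.38/0.00282 = 135; it falls from 179.

H* ≈ 135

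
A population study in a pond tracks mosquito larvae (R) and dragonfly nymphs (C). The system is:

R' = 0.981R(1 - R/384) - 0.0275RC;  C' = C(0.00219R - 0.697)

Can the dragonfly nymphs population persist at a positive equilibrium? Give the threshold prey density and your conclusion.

The predator equation gives dC/dt > 0 only when R > 0.697/0.00219 = 318.
Without the predator, R → K = 384. Since 384 > 318, the predator can invade and persist.

Threshold R = 318; K > 318, so yes, the predator persists.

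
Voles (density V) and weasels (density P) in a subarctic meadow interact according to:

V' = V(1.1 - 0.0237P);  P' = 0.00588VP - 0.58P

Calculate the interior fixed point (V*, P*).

Set dP/dt = 0 with P > 0: 0.00588V - 0.58 = 0, so V* = 0.58/0.00588 = 98.6.
Set dV/dt = 0 with V > 0: 1.1 - 0.0237P = 0, so P* = 1.1/0.0237 = 46.4.

V* ≈ 98.6, P* ≈ 46.4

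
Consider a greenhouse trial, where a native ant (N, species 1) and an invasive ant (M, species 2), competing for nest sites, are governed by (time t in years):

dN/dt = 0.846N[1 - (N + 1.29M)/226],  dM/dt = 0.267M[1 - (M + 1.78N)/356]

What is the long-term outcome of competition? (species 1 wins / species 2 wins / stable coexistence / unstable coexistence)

Compare the nullcline intercepts: K1/α12 = 226/1.29 = 175 < K2 = 356; K2/α21 = 356/1.78 = 200 < K1 = 226.
Since both are reversed, neither can invade when rare; the interior point is a saddle.

unstable coexistence (outcome depends on initial conditions)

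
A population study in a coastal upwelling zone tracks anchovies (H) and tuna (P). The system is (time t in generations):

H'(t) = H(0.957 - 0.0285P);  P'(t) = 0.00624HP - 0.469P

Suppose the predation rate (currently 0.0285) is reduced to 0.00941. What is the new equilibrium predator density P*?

At the interior fixed point, setting dH/dt = 0 with H > 0 fixes P* = (prey growth rate)/(HP coefficient) — independent of the other coefficients.
With the change, P* = 0.957/0.00941 = 102; it rises from 33.6.

P* ≈ 102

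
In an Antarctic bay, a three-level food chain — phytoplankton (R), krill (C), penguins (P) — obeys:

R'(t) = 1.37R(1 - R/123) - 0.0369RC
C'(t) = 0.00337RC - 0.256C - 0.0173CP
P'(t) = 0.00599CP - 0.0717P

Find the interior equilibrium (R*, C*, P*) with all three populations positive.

R* ≈ 83.3, C* ≈ 12, P* ≈ 1.44

From dP/dt = 0: 0.00599C* = 0.0717, so C* = 12.
From dR/dt = 0: 1.37(1 - R*/123) = 0.0369·12, giving R* = 123·(1 - 0.322) = 83.3.
From dC/dt = 0: 0.00337·83.3 - 0.256 = 0.0173P*, so P* = 0.0249/0.0173 = 1.44.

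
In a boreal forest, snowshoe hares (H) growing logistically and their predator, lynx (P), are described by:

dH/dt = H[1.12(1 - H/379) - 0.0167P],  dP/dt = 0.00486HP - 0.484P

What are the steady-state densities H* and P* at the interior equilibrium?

H* ≈ 99.6, P* ≈ 49.4

From dP/dt = 0 with P > 0: 0.00486H* = 0.484, so H* = 99.6.
Substitute into dH/dt = 0: 1.12(1 - 99.6/379) = 0.0167P*.
The bracket is 0.737, giving P* = 0.826/0.0167 = 49.4.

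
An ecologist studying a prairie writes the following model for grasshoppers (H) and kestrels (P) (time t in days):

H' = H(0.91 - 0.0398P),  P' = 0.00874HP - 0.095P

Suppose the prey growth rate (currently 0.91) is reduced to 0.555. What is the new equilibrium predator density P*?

At the interior fixed point, setting dH/dt = 0 with H > 0 fixes P* = (prey growth rate)/(HP coefficient) — independent of the other coefficients.
With the change, P* = 0.555/0.0398 = 13.9; it falls from 22.9.

P* ≈ 13.9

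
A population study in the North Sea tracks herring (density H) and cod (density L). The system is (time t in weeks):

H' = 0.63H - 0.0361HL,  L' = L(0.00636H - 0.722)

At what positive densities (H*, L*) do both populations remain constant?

H* ≈ 114, L* ≈ 17.5

Set dL/dt = 0 with L > 0: 0.00636H - 0.722 = 0, so H* = 0.722/0.00636 = 114.
Set dH/dt = 0 with H > 0: 0.63 - 0.0361L = 0, so L* = 0.63/0.0361 = 17.5.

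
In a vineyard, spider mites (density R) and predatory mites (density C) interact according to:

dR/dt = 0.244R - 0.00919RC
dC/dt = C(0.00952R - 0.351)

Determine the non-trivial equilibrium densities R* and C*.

Set dC/dt = 0 with C > 0: 0.00952R - 0.351 = 0, so R* = 0.351/0.00952 = 36.9.
Set dR/dt = 0 with R > 0: 0.244 - 0.00919C = 0, so C* = 0.244/0.00919 = 26.6.

R* ≈ 36.9, C* ≈ 26.6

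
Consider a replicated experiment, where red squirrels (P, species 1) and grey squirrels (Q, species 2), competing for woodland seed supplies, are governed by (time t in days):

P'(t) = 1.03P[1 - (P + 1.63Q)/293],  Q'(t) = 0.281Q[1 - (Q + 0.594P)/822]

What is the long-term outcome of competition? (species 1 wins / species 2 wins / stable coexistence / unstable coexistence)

species 2 excludes species 1

Compare the nullcline intercepts: K1/α12 = 293/1.63 = 180 < K2 = 822; K2/α21 = 822/0.594 = 1380 > K1 = 293.
Since the inequalities point opposite ways, species 2 can invade but species 1 cannot.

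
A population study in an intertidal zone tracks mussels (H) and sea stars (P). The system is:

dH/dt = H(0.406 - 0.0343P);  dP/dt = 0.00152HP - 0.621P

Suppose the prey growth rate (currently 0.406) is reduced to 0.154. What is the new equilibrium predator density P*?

P* ≈ 4.49

At the interior fixed point, setting dH/dt = 0 with H > 0 fixes P* = (prey growth rate)/(HP coefficient) — independent of the other coefficients.
With the change, P* = 0.154/0.0343 = 4.49; it falls from 11.8.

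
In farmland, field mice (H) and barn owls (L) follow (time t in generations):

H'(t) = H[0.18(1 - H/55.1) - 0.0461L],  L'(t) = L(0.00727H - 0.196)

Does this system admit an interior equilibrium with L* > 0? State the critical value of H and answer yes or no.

Threshold H = 27; K > 27, so yes, the predator persists.

The predator equation gives dL/dt > 0 only when H > 0.196/0.00727 = 27.
Without the predator, H → K = 55.1. Since 55.1 > 27, the predator can invade and persist.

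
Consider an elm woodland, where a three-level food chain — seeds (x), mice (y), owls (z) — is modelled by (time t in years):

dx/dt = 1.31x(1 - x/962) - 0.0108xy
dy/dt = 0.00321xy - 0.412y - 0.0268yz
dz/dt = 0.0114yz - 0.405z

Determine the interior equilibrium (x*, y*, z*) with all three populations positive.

From dz/dt = 0: 0.0114y* = 0.405, so y* = 35.5.
From dx/dt = 0: 1.31(1 - x*/962) = 0.0108·35.5, giving x* = 962·(1 - 0.293) = 680.
From dy/dt = 0: 0.00321·680 - 0.412 = 0.0268z*, so z* = 1.77/0.0268 = 66.1.

x* ≈ 680, y* ≈ 35.5, z* ≈ 66.1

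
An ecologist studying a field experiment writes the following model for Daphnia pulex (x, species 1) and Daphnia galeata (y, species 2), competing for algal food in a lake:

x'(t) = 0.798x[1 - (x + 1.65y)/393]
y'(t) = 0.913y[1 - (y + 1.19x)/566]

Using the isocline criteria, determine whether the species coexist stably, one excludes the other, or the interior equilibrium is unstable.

Compare the nullcline intercepts: K1/α12 = 393/1.65 = 238 < K2 = 566; K2/α21 = 566/1.19 = 476 > K1 = 393.
Since the inequalities point opposite ways, species 2 can invade but species 1 cannot.

species 2 excludes species 1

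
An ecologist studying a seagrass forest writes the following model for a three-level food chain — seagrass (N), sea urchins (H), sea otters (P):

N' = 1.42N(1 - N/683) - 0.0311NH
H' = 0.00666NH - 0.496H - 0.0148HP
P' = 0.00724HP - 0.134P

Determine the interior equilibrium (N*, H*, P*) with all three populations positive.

N* ≈ 406, H* ≈ 18.5, P* ≈ 149

From dP/dt = 0: 0.00724H* = 0.134, so H* = 18.5.
From dN/dt = 0: 1.42(1 - N*/683) = 0.0311·18.5, giving N* = 683·(1 - 0.405) = 406.
From dH/dt = 0: 0.00666·406 - 0.496 = 0.0148P*, so P* = 2.21/0.0148 = 149.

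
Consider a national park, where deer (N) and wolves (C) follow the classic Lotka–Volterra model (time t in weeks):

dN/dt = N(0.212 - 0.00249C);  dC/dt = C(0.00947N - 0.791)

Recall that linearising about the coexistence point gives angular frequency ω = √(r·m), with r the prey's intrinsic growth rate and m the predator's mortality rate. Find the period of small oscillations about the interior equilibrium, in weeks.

Here r = 0.212 and m = 0.791, so r·m = 0.168.
ω = √0.168 = 0.41 per week, hence T = 2π/ω ≈ 15.3 weeks.

T ≈ 15.3 weeks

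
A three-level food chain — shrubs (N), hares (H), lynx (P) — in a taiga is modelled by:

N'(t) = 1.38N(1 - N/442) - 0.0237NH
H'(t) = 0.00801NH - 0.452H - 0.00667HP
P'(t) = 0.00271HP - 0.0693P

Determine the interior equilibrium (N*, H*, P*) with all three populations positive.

N* ≈ 248, H* ≈ 25.6, P* ≈ 230

From dP/dt = 0: 0.00271H* = 0.0693, so H* = 25.6.
From dN/dt = 0: 1.38(1 - N*/442) = 0.0237·25.6, giving N* = 442·(1 - 0.439) = 248.
From dH/dt = 0: 0.00801·248 - 0.452 = 0.00667P*, so P* = 1.53/0.00667 = 230.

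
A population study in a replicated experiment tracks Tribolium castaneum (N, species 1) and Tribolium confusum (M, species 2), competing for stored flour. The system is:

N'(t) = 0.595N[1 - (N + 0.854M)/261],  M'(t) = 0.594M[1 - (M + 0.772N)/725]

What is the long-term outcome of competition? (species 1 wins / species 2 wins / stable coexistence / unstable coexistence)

species 2 excludes species 1

Compare the nullcline intercepts: K1/α12 = 261/0.854 = 306 < K2 = 725; K2/α21 = 725/0.772 = 939 > K1 = 261.
Since the inequalities point opposite ways, species 2 can invade but species 1 cannot.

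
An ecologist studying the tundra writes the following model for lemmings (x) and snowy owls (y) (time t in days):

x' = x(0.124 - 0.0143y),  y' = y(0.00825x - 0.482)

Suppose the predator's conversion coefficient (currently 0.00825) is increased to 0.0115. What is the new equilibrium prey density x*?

x* ≈ 41.9

At the interior fixed point, setting dy/dt = 0 with y > 0 fixes x* = (predator death rate)/(xy coefficient) — independent of the other coefficients.
With the change, x* = 0.482/0.0115 = 41.9; it falls from 58.4.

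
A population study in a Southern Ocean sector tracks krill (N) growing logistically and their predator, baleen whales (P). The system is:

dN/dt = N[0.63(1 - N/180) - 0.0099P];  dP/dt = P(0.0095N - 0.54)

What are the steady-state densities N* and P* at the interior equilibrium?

From dP/dt = 0 with P > 0: 0.0095N* = 0.54, so N* = 56.8.
Substitute into dN/dt = 0: 0.63(1 - 56.8/180) = 0.0099P*.
The bracket is 0.684, giving P* = 0.431/0.0099 = 43.5.

N* ≈ 56.8, P* ≈ 43.5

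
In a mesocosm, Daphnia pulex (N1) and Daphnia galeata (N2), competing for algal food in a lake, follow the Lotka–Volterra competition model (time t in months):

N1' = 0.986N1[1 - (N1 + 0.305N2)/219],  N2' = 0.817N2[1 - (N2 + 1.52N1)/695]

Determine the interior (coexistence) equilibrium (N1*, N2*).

Setting both brackets to zero gives the nullclines N1 + 0.305N2 = 219 and 1.52N1 + N2 = 695.
Substituting N2 = 695 - 1.52N1 into the first: N1(1 - 0.305·1.52) = 219 - 0.305·695.
So N1* = 7.03/0.536 = 13.1, and then N2* = 695 - 1.52·13.1 = 675.

N1* ≈ 13.1, N2* ≈ 675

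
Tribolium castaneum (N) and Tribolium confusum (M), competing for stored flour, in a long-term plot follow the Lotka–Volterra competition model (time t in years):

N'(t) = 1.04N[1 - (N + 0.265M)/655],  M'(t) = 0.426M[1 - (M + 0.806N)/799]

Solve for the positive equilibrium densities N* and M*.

N* ≈ 564, M* ≈ 345

Setting both brackets to zero gives the nullclines N + 0.265M = 655 and 0.806N + M = 799.
Substituting M = 799 - 0.806N into the first: N(1 - 0.265·0.806) = 655 - 0.265·799.
So N* = 443/0.786 = 564, and then M* = 799 - 0.806·564 = 345.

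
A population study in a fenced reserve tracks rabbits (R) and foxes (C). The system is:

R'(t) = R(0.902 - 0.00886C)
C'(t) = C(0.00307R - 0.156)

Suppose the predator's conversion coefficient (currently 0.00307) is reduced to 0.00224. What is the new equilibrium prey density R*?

R* ≈ 69.6

At the interior fixed point, setting dC/dt = 0 with C > 0 fixes R* = (predator death rate)/(RC coefficient) — independent of the other coefficients.
With the change, R* = 0.156/0.00224 = 69.6; it rises from 50.8.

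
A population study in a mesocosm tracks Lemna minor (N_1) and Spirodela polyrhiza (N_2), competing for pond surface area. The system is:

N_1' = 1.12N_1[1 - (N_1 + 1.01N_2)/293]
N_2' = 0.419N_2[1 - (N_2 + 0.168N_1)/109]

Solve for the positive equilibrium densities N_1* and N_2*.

Setting both brackets to zero gives the nullclines N_1 + 1.01N_2 = 293 and 0.168N_1 + N_2 = 109.
Substituting N_2 = 109 - 0.168N_1 into the first: N_1(1 - 1.01·0.168) = 293 - 1.01·109.
So N_1* = 183/0.83 = 220, and then N_2* = 109 - 0.168·220 = 72.

N_1* ≈ 220, N_2* ≈ 72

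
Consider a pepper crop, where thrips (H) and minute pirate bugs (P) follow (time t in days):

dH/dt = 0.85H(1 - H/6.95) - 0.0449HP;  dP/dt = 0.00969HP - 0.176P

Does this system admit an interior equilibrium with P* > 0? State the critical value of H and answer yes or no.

Threshold H = 18.2; K < 18.2, so no, the predator goes extinct.

The predator equation gives dP/dt > 0 only when H > 0.176/0.00969 = 18.2.
Without the predator, H → K = 6.95. Since 6.95 < 18.2, the predator cannot invade.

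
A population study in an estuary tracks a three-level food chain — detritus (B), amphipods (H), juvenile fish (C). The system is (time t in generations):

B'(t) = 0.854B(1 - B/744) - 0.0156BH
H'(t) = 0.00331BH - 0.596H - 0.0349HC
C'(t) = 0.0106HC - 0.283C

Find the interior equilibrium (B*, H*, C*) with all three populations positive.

B* ≈ 381, H* ≈ 26.7, C* ≈ 19.1

From dC/dt = 0: 0.0106H* = 0.283, so H* = 26.7.
From dB/dt = 0: 0.854(1 - B*/744) = 0.0156·26.7, giving B* = 744·(1 - 0.488) = 381.
From dH/dt = 0: 0.00331·381 - 0.596 = 0.0349C*, so C* = 0.666/0.0349 = 19.1.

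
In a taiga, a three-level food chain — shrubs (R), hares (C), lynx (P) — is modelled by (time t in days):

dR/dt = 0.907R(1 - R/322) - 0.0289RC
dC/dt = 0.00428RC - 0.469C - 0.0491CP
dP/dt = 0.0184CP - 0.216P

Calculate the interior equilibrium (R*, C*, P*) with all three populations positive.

From dP/dt = 0: 0.0184C* = 0.216, so C* = 11.7.
From dR/dt = 0: 0.907(1 - R*/322) = 0.0289·11.7, giving R* = 322·(1 - 0.374) = 202.
From dC/dt = 0: 0.00428·202 - 0.469 = 0.0491P*, so P* = 0.394/0.0491 = 8.02.

R* ≈ 202, C* ≈ 11.7, P* ≈ 8.02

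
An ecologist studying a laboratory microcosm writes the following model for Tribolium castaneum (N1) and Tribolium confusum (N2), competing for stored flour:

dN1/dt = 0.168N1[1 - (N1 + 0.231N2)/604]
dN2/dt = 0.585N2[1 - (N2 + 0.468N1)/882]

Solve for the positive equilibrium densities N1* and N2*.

N1* ≈ 449, N2* ≈ 672

Setting both brackets to zero gives the nullclines N1 + 0.231N2 = 604 and 0.468N1 + N2 = 882.
Substituting N2 = 882 - 0.468N1 into the first: N1(1 - 0.231·0.468) = 604 - 0.231·882.
So N1* = 400/0.892 = 449, and then N2* = 882 - 0.468·449 = 672.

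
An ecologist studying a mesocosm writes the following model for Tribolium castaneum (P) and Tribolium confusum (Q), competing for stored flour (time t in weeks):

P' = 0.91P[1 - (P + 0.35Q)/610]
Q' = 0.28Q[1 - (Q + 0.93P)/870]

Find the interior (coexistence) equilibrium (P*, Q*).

Setting both brackets to zero gives the nullclines P + 0.35Q = 610 and 0.93P + Q = 870.
Substituting Q = 870 - 0.93P into the first: P(1 - 0.35·0.93) = 610 - 0.35·870.
So P* = 306/0.674 = 453, and then Q* = 870 - 0.93·453 = 449.

P* ≈ 453, Q* ≈ 449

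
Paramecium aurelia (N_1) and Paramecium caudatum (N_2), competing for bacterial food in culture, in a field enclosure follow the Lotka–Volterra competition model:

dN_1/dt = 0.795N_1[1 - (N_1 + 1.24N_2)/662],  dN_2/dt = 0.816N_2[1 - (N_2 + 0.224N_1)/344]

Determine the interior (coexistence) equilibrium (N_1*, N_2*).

Setting both brackets to zero gives the nullclines N_1 + 1.24N_2 = 662 and 0.224N_1 + N_2 = 344.
Substituting N_2 = 344 - 0.224N_1 into the first: N_1(1 - 1.24·0.224) = 662 - 1.24·344.
So N_1* = 235/0.722 = 326, and then N_2* = 344 - 0.224·326 = 271.

N_1* ≈ 326, N_2* ≈ 271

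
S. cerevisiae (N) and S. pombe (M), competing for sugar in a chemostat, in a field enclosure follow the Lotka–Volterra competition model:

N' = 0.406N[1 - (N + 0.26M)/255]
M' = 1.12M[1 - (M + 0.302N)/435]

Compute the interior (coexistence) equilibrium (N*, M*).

Setting both brackets to zero gives the nullclines N + 0.26M = 255 and 0.302N + M = 435.
Substituting M = 435 - 0.302N into the first: N(1 - 0.26·0.302) = 255 - 0.26·435.
So N* = 142/0.921 = 154, and then M* = 435 - 0.302·154 = 388.

N* ≈ 154, M* ≈ 388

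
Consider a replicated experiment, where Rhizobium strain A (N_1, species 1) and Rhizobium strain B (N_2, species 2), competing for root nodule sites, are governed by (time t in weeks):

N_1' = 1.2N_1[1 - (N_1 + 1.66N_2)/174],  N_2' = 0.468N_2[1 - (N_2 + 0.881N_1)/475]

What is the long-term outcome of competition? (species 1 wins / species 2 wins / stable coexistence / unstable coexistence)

Compare the nullcline intercepts: K1/α12 = 174/1.66 = 105 < K2 = 475; K2/α21 = 475/0.881 = 539 > K1 = 174.
Since the inequalities point opposite ways, species 2 can invade but species 1 cannot.

species 2 excludes species 1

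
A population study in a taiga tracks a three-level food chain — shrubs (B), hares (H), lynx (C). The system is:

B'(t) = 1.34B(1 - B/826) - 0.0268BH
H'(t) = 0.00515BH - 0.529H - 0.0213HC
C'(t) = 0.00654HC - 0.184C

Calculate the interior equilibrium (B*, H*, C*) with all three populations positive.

From dC/dt = 0: 0.00654H* = 0.184, so H* = 28.1.
From dB/dt = 0: 1.34(1 - B*/826) = 0.0268·28.1, giving B* = 826·(1 - 0.563) = 361.
From dH/dt = 0: 0.00515·361 - 0.529 = 0.0213C*, so C* = 1.33/0.0213 = 62.5.

B* ≈ 361, H* ≈ 28.1, C* ≈ 62.5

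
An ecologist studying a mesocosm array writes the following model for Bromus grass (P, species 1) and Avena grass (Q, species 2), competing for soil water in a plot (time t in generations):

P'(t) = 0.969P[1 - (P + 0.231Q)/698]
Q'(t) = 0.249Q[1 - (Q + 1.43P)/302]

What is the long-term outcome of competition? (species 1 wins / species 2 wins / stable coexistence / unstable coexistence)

Compare the nullcline intercepts: K1/α12 = 698/0.231 = 3020 > K2 = 302; K2/α21 = 302/1.43 = 211 < K1 = 698.
Since the inequalities point opposite ways, species 1 can invade but species 2 cannot.

species 1 excludes species 2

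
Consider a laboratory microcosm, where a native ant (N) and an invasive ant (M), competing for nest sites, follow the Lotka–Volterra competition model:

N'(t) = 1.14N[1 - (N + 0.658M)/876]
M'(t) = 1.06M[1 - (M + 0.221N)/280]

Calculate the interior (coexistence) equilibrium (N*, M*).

N* ≈ 809, M* ≈ 101

Setting both brackets to zero gives the nullclines N + 0.658M = 876 and 0.221N + M = 280.
Substituting M = 280 - 0.221N into the first: N(1 - 0.658·0.221) = 876 - 0.658·280.
So N* = 692/0.855 = 809, and then M* = 280 - 0.221·809 = 101.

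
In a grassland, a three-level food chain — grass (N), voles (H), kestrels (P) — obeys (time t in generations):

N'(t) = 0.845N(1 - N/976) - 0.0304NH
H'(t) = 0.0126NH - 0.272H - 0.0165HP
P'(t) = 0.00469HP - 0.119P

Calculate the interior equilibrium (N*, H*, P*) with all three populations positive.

From dP/dt = 0: 0.00469H* = 0.119, so H* = 25.4.
From dN/dt = 0: 0.845(1 - N*/976) = 0.0304·25.4, giving N* = 976·(1 - 0.913) = 85.1.
From dH/dt = 0: 0.0126·85.1 - 0.272 = 0.0165P*, so P* = 0.8/0.0165 = 48.5.

N* ≈ 85.1, H* ≈ 25.4, P* ≈ 48.5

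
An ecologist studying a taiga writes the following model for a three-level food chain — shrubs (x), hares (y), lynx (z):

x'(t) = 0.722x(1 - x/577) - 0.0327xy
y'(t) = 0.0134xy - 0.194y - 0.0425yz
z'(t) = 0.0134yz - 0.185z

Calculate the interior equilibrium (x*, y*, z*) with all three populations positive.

x* ≈ 216, y* ≈ 13.8, z* ≈ 63.6

From dz/dt = 0: 0.0134y* = 0.185, so y* = 13.8.
From dx/dt = 0: 0.722(1 - x*/577) = 0.0327·13.8, giving x* = 577·(1 - 0.625) = 216.
From dy/dt = 0: 0.0134·216 - 0.194 = 0.0425z*, so z* = 2.7/0.0425 = 63.6.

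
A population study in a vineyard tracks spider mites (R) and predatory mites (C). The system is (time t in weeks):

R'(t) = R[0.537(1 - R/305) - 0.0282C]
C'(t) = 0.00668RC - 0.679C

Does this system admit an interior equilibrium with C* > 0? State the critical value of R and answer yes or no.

The predator equation gives dC/dt > 0 only when R > 0.679/0.00668 = 102.
Without the predator, R → K = 305. Since 305 > 102, the predator can invade and persist.

Threshold R = 102; K > 102, so yes, the predator persists.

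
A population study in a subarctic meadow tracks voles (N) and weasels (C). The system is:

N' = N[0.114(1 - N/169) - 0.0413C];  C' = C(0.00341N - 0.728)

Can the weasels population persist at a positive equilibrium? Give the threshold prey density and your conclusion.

Threshold N = 213; K < 213, so no, the predator goes extinct.

The predator equation gives dC/dt > 0 only when N > 0.728/0.00341 = 213.
Without the predator, N → K = 169. Since 169 < 213, the predator cannot invade.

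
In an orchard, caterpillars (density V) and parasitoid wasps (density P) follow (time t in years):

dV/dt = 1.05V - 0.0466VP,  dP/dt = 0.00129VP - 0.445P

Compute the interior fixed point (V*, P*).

Set dP/dt = 0 with P > 0: 0.00129V - 0.445 = 0, so V* = 0.445/0.00129 = 345.
Set dV/dt = 0 with V > 0: 1.05 - 0.0466P = 0, so P* = 1.05/0.0466 = 22.5.

V* ≈ 345, P* ≈ 22.5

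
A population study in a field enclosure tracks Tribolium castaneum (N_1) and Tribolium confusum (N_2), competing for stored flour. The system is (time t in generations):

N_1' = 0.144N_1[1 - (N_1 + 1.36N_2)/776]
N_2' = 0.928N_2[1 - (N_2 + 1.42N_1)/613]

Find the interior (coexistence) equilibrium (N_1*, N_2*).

Setting both brackets to zero gives the nullclines N_1 + 1.36N_2 = 776 and 1.42N_1 + N_2 = 613.
Substituting N_2 = 613 - 1.42N_1 into the first: N_1(1 - 1.36·1.42) = 776 - 1.36·613.
So N_1* = -57.7/-0.931 = 61.9, and then N_2* = 613 - 1.42·61.9 = 525.

N_1* ≈ 61.9, N_2* ≈ 525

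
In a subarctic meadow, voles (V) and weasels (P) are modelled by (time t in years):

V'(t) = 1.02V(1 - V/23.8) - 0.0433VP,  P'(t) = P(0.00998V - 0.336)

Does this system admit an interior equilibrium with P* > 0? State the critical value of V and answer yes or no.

The predator equation gives dP/dt > 0 only when V > 0.336/0.00998 = 33.7.
Without the predator, V → K = 23.8. Since 23.8 < 33.7, the predator cannot invade.

Threshold V = 33.7; K < 33.7, so no, the predator goes extinct.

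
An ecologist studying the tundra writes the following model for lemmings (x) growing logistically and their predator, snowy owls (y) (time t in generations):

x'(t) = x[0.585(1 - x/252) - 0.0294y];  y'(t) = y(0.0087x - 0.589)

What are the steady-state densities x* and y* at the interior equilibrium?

x* ≈ 67.7, y* ≈ 14.6

From dy/dt = 0 with y > 0: 0.0087x* = 0.589, so x* = 67.7.
Substitute into dx/dt = 0: 0.585(1 - 67.7/252) = 0.0294y*.
The bracket is 0.731, giving y* = 0.428/0.0294 = 14.6.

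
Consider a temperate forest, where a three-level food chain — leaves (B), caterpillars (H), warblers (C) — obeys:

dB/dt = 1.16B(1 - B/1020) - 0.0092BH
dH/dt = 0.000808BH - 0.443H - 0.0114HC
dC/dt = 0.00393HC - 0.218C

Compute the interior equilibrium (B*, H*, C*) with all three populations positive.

B* ≈ 571, H* ≈ 55.5, C* ≈ 1.63

From dC/dt = 0: 0.00393H* = 0.218, so H* = 55.5.
From dB/dt = 0: 1.16(1 - B*/1020) = 0.0092·55.5, giving B* = 1020·(1 - 0.44) = 571.
From dH/dt = 0: 0.000808·571 - 0.443 = 0.0114C*, so C* = 0.0186/0.0114 = 1.63.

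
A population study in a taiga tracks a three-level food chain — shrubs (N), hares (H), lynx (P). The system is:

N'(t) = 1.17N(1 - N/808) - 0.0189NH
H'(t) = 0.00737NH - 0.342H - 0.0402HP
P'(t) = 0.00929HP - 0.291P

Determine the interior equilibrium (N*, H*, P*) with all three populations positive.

N* ≈ 399, H* ≈ 31.3, P* ≈ 64.7

From dP/dt = 0: 0.00929H* = 0.291, so H* = 31.3.
From dN/dt = 0: 1.17(1 - N*/808) = 0.0189·31.3, giving N* = 808·(1 - 0.506) = 399.
From dH/dt = 0: 0.00737·399 - 0.342 = 0.0402P*, so P* = 2.6/0.0402 = 64.7.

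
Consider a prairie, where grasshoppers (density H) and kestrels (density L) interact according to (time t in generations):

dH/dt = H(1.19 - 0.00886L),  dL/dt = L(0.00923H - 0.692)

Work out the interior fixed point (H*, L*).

H* ≈ 75, L* ≈ 134

Set dL/dt = 0 with L > 0: 0.00923H - 0.692 = 0, so H* = 0.692/0.00923 = 75.
Set dH/dt = 0 with H > 0: 1.19 - 0.00886L = 0, so L* = 1.19/0.00886 = 134.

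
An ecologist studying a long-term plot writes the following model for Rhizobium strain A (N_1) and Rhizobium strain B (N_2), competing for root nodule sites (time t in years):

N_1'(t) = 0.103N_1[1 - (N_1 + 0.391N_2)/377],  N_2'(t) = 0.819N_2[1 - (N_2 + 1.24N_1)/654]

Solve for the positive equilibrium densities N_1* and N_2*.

Setting both brackets to zero gives the nullclines N_1 + 0.391N_2 = 377 and 1.24N_1 + N_2 = 654.
Substituting N_2 = 654 - 1.24N_1 into the first: N_1(1 - 0.391·1.24) = 377 - 0.391·654.
So N_1* = 121/0.515 = 235, and then N_2* = 654 - 1.24·235 = 362.

N_1* ≈ 235, N_2* ≈ 362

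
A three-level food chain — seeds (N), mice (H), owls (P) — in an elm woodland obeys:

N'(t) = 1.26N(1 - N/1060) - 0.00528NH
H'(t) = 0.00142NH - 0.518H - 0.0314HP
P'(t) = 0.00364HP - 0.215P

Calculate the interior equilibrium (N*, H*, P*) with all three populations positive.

From dP/dt = 0: 0.00364H* = 0.215, so H* = 59.1.
From dN/dt = 0: 1.26(1 - N*/1060) = 0.00528·59.1, giving N* = 1060·(1 - 0.248) = 798.
From dH/dt = 0: 0.00142·798 - 0.518 = 0.0314P*, so P* = 0.615/0.0314 = 19.6.

N* ≈ 798, H* ≈ 59.1, P* ≈ 19.6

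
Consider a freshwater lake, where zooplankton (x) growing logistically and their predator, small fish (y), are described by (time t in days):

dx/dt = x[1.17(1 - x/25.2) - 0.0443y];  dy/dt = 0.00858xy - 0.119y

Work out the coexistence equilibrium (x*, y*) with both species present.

x* ≈ 13.9, y* ≈ 11.9

From dy/dt = 0 with y > 0: 0.00858x* = 0.119, so x* = 13.9.
Substitute into dx/dt = 0: 1.17(1 - 13.9/25.2) = 0.0443y*.
The bracket is 0.45, giving y* = 0.526/0.0443 = 11.9.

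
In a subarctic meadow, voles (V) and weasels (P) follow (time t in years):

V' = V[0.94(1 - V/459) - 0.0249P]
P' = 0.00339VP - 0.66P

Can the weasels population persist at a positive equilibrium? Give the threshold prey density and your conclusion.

Threshold V = 195; K > 195, so yes, the predator persists.

The predator equation gives dP/dt > 0 only when V > 0.66/0.00339 = 195.
Without the predator, V → K = 459. Since 459 > 195, the predator can invade and persist.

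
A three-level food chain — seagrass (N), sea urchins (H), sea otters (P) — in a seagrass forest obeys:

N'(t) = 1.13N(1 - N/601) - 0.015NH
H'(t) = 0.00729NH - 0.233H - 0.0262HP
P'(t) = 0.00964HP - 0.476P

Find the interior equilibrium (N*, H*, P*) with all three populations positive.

N* ≈ 207, H* ≈ 49.4, P* ≈ 48.7

From dP/dt = 0: 0.00964H* = 0.476, so H* = 49.4.
From dN/dt = 0: 1.13(1 - N*/601) = 0.015·49.4, giving N* = 601·(1 - 0.655) = 207.
From dH/dt = 0: 0.00729·207 - 0.233 = 0.0262P*, so P* = 1.28/0.0262 = 48.7.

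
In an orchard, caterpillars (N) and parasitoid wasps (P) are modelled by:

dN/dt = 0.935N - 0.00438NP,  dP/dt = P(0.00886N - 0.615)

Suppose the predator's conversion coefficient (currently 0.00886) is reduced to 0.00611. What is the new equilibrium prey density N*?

At the interior fixed point, setting dP/dt = 0 with P > 0 fixes N* = (predator death rate)/(NP coefficient) — independent of the other coefficients.
With the change, N* = 0.615/0.00611 = 101; it rises from 69.4.

N* ≈ 101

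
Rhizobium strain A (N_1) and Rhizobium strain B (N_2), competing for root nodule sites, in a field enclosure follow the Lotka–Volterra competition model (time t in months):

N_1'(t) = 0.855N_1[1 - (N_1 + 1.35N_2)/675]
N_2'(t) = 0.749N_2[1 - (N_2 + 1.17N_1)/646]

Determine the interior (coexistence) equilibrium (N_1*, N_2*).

N_1* ≈ 340, N_2* ≈ 248

Setting both brackets to zero gives the nullclines N_1 + 1.35N_2 = 675 and 1.17N_1 + N_2 = 646.
Substituting N_2 = 646 - 1.17N_1 into the first: N_1(1 - 1.35·1.17) = 675 - 1.35·646.
So N_1* = -197/-0.579 = 340, and then N_2* = 646 - 1.17·340 = 248.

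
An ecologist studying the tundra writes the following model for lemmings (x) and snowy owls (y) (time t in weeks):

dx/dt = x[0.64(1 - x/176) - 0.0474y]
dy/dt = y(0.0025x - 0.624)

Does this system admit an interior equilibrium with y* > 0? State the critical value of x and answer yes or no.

Threshold x = 250; K < 250, so no, the predator goes extinct.

The predator equation gives dy/dt > 0 only when x > 0.624/0.0025 = 250.
Without the predator, x → K = 176. Since 176 < 250, the predator cannot invade.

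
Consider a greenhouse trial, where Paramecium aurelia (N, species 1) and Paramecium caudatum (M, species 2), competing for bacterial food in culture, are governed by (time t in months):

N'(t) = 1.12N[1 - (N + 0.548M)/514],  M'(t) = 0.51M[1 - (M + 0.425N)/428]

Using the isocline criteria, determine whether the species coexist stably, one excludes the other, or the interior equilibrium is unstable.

stable coexistence

Compare the nullcline intercepts: K1/α12 = 514/0.548 = 938 > K2 = 428; K2/α21 = 428/0.425 = 1010 > K1 = 514.
Since both inequalities hold, each species can invade when rare, so the interior equilibrium is stable.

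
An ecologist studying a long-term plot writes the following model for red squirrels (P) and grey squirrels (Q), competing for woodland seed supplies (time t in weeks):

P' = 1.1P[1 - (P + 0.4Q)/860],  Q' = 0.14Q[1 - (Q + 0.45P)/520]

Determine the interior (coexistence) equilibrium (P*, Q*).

P* ≈ 795, Q* ≈ 162

Setting both brackets to zero gives the nullclines P + 0.4Q = 860 and 0.45P + Q = 520.
Substituting Q = 520 - 0.45P into the first: P(1 - 0.4·0.45) = 860 - 0.4·520.
So P* = 652/0.82 = 795, and then Q* = 520 - 0.45·795 = 162.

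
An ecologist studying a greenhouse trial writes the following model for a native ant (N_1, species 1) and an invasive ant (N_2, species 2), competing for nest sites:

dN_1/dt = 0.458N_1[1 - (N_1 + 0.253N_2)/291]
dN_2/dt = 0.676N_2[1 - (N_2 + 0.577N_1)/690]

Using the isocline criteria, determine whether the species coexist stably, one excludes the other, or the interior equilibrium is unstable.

Compare the nullcline intercepts: K1/α12 = 291/0.253 = 1150 > K2 = 690; K2/α21 = 690/0.577 = 1200 > K1 = 291.
Since both inequalities hold, each species can invade when rare, so the interior equilibrium is stable.

stable coexistence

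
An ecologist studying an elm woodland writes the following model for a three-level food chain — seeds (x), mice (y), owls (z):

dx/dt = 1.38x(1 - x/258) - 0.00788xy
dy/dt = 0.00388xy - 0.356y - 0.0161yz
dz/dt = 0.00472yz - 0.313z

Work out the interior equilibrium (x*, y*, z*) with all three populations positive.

x* ≈ 160, y* ≈ 66.3, z* ≈ 16.5

From dz/dt = 0: 0.00472y* = 0.313, so y* = 66.3.
From dx/dt = 0: 1.38(1 - x*/258) = 0.00788·66.3, giving x* = 258·(1 - 0.379) = 160.
From dy/dt = 0: 0.00388·160 - 0.356 = 0.0161z*, so z* = 0.266/0.0161 = 16.5.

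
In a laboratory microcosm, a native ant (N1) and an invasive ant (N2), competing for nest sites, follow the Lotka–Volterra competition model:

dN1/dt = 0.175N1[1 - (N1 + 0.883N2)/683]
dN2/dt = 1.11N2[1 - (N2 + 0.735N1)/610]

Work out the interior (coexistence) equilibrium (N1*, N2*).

Setting both brackets to zero gives the nullclines N1 + 0.883N2 = 683 and 0.735N1 + N2 = 610.
Substituting N2 = 610 - 0.735N1 into the first: N1(1 - 0.883·0.735) = 683 - 0.883·610.
So N1* = 144/0.351 = 411, and then N2* = 610 - 0.735·411 = 308.

N1* ≈ 411, N2* ≈ 308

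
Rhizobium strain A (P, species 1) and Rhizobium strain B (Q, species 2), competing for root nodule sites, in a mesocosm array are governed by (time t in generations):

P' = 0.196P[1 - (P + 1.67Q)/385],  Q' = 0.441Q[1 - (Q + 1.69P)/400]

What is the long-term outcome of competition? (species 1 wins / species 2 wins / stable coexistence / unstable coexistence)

Compare the nullcline intercepts: K1/α12 = 385/1.67 = 231 < K2 = 400; K2/α21 = 400/1.69 = 237 < K1 = 385.
Since both are reversed, neither can invade when rare; the interior point is a saddle.

unstable coexistence (outcome depends on initial conditions)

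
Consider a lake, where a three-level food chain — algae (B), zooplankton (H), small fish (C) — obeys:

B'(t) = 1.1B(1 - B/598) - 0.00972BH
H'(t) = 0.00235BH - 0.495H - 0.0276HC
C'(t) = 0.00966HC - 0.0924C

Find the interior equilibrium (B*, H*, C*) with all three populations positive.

From dC/dt = 0: 0.00966H* = 0.0924, so H* = 9.57.
From dB/dt = 0: 1.1(1 - B*/598) = 0.00972·9.57, giving B* = 598·(1 - 0.0845) = 547.
From dH/dt = 0: 0.00235·547 - 0.495 = 0.0276C*, so C* = 0.792/0.0276 = 28.7.

B* ≈ 547, H* ≈ 9.57, C* ≈ 28.7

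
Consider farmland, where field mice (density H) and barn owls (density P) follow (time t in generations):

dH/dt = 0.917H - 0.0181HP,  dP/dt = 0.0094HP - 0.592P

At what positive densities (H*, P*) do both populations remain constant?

Set dP/dt = 0 with P > 0: 0.0094H - 0.592 = 0, so H* = 0.592/0.0094 = 63.
Set dH/dt = 0 with H > 0: 0.917 - 0.0181P = 0, so P* = 0.917/0.0181 = 50.7.

H* ≈ 63, P* ≈ 50.7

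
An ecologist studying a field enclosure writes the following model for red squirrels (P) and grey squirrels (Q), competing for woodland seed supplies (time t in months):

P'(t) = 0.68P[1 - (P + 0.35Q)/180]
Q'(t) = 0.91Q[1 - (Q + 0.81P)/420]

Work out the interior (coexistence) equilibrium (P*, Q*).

P* ≈ 46.1, Q* ≈ 383

Setting both brackets to zero gives the nullclines P + 0.35Q = 180 and 0.81P + Q = 420.
Substituting Q = 420 - 0.81P into the first: P(1 - 0.35·0.81) = 180 - 0.35·420.
So P* = 33/0.717 = 46.1, and then Q* = 420 - 0.81·46.1 = 383.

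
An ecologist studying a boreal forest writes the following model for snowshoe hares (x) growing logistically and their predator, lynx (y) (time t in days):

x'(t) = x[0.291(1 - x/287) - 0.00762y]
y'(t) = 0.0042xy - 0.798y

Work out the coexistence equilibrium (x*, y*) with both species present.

From dy/dt = 0 with y > 0: 0.0042x* = 0.798, so x* = 190.
Substitute into dx/dt = 0: 0.291(1 - 190/287) = 0.00762y*.
The bracket is 0.338, giving y* = 0.0984/0.00762 = 12.9.

x* ≈ 190, y* ≈ 12.9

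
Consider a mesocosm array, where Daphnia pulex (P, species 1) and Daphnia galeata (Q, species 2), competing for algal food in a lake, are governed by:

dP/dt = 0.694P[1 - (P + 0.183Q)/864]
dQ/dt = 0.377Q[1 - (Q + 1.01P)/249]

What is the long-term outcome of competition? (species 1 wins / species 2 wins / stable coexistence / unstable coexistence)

Compare the nullcline intercepts: K1/α12 = 864/0.183 = 4720 > K2 = 249; K2/α21 = 249/1.01 = 247 < K1 = 864.
Since the inequalities point opposite ways, species 1 can invade but species 2 cannot.

species 1 excludes species 2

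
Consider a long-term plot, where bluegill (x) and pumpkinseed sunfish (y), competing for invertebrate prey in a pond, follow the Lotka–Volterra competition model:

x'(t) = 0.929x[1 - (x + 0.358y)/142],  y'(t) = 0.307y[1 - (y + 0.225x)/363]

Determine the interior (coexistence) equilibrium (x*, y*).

Setting both brackets to zero gives the nullclines x + 0.358y = 142 and 0.225x + y = 363.
Substituting y = 363 - 0.225x into the first: x(1 - 0.358·0.225) = 142 - 0.358·363.
So x* = 12/0.919 = 13.1, and then y* = 363 - 0.225·13.1 = 360.

x* ≈ 13.1, y* ≈ 360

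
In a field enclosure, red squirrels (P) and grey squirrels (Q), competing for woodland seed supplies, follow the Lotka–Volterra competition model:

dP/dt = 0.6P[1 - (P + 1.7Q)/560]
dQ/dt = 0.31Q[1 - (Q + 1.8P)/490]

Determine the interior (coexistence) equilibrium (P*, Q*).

Setting both brackets to zero gives the nullclines P + 1.7Q = 560 and 1.8P + Q = 490.
Substituting Q = 490 - 1.8P into the first: P(1 - 1.7·1.8) = 560 - 1.7·490.
So P* = -273/-2.06 = 133, and then Q* = 490 - 1.8·133 = 251.

P* ≈ 133, Q* ≈ 251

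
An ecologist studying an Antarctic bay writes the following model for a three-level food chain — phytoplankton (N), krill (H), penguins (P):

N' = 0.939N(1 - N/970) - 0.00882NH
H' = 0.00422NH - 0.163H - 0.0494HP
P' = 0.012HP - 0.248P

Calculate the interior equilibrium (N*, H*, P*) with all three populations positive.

From dP/dt = 0: 0.012H* = 0.248, so H* = 20.7.
From dN/dt = 0: 0.939(1 - N*/970) = 0.00882·20.7, giving N* = 970·(1 - 0.194) = 782.
From dH/dt = 0: 0.00422·782 - 0.163 = 0.0494P*, so P* = 3.14/0.0494 = 63.5.

N* ≈ 782, H* ≈ 20.7, P* ≈ 63.5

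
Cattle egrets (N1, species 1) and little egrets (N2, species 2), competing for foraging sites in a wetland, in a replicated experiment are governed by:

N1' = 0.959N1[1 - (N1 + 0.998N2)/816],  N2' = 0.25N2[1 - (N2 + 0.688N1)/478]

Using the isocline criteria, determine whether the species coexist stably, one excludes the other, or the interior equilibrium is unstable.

Compare the nullcline intercepts: K1/α12 = 816/0.998 = 818 > K2 = 478; K2/α21 = 478/0.688 = 695 < K1 = 816.
Since the inequalities point opposite ways, species 1 can invade but species 2 cannot.

species 1 excludes species 2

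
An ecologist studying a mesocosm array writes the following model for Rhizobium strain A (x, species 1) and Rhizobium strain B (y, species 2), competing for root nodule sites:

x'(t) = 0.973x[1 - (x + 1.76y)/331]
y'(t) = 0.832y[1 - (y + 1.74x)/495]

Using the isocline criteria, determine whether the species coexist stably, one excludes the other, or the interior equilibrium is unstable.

unstable coexistence (outcome depends on initial conditions)

Compare the nullcline intercepts: K1/α12 = 331/1.76 = 188 < K2 = 495; K2/α21 = 495/1.74 = 284 < K1 = 331.
Since both are reversed, neither can invade when rare; the interior point is a saddle.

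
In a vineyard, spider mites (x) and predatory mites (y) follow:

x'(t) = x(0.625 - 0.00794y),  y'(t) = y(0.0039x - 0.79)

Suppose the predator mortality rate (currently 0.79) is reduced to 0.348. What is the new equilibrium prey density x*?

x* ≈ 89.2

At the interior fixed point, setting dy/dt = 0 with y > 0 fixes x* = (predator death rate)/(xy coefficient) — independent of the other coefficients.
With the change, x* = 0.348/0.0039 = 89.2; it falls from 203.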